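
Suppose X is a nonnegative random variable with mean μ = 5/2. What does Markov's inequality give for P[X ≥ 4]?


μ = E[X] = 5/2, a = 4.
Markov: P[X ≥ 4] ≤ μ/a = (5/2)/4 = 5/8.
Numerically: ≈ 0.625.
(Since a = 4 > μ = 2.500, the bound 5/8 is < 1 and informative.)

P[X ≥ 4] ≤ 5/8 ≈ 0.625.


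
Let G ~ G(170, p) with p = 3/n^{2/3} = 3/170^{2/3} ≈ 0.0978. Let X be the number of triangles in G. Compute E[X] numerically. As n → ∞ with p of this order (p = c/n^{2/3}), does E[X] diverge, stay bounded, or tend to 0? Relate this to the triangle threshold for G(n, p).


Number of potential triangles: C(170, 3) = 804440.
Each occurs with probability p³ ≈ (0.0978)³ ≈ 9.34256e-04.
By linearity: E[X] = C(170, 3)·p³ ≈ 804440 · 9.34256e-04 ≈ 751.553.
Since α = 2/3 < 1, p = c/n^{2/3} ≫ 1/n is above the triangle threshold p ~ 1/n. Asymptotically E[X] ~ (c³/6)·n^{3(1−α)} = (3³/6)·n^{1} → ∞; triangles are abundant w.h.p.

E[X] ≈ 751.553; in regime p = Θ(1/n^{2/3}) E[X] diverges (above the triangle threshold p ~ 1/n).


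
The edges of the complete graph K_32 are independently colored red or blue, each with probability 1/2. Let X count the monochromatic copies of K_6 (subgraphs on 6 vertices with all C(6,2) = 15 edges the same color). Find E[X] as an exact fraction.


Let X = Σ_S X_S over the C(32, 6) = 906192 subsets S of size 6, where X_S = 1 if the K_6 on S is monochromatic.
For a fixed S, the K_6 on S has C(6, 2) = 15 edges. P[all 15 edges red] = (1/2)^15, and likewise for blue, so P[monochromatic] = 2·(1/2)^15 = 2^{1 − 15} = 1/16384.
Summing: E[X] = C(32, 6) · 2^{1 − 15} = 906192 · 1/16384 = 56637/1024.
Numerically: E[X] ≈ 55.310.

E[X] = C(32,6)·2^(1−C(6,2)) = 56637/1024 ≈ 55.310.


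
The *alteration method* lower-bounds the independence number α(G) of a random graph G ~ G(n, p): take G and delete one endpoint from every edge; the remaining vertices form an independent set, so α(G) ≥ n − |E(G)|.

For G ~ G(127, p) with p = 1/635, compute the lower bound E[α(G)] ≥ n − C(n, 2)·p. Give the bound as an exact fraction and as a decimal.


E[|E(G)|] = C(127, 2)·p = 8001 · (1/635) = 63/5.
E[α(G)] ≥ n − E[|E(G)|] = 127 − 63/5 = 572/5.
Numerically: ≈ 114.400.
(This is only a lower bound; the true E[α(G)] may be larger.)

E[α(G)] ≥ 572/5 ≈ 114.400.


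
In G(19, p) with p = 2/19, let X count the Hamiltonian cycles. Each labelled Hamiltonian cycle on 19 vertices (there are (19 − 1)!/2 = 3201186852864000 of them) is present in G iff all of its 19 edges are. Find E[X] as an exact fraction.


K_19 has (19 − 1)!/2 = 3201186852864000 labelled Hamiltonian cycles.
For each such Hamiltonian cycle H, let X_H = 1 if all 19 edges of H are present in G. Then P[X_H = 1] = p^{19} = (2/19)^{19} = 524288/1978419655660313589123979.
By linearity of expectation: E[X] = Σ_H E[X_H] = 3201186852864000 · p^{19} = 3201186852864000 · 524288/1978419655660313589123979 = 1678343852714360832000/1978419655660313589123979.
Numerically: E[X] ≈ 0.000848.

E[X] = 3201186852864000 · (2/19)^{19} = 1678343852714360832000/1978419655660313589123979 ≈ 0.000848.


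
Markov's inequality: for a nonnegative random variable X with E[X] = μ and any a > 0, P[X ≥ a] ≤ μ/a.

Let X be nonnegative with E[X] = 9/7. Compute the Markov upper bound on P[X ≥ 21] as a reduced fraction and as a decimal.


μ = E[X] = 9/7, a = 21.
Markov: P[X ≥ 21] ≤ μ/a = (9/7)/21 = 3/49.
Numerically: ≈ 0.061224.
(Since a = 21 > μ = 1.285714, the bound 3/49 is < 1 and informative.)

P[X ≥ 21] ≤ 3/49 ≈ 0.061224.


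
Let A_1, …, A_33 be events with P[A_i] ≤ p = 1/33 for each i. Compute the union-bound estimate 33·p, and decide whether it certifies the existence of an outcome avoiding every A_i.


Union bound: P[∪_{i=1}^{33} A_i] ≤ Σ_i P[A_i] ≤ 33·p = 33·(1/33) = 1.
Numerically: 1 ≈ 1.000000.
Is 1 < 1? NO.
Since the bound 1 is ≥ 1, the union bound is uninformative here; it does NOT by itself certify existence.

33·p = 1 ≈ 1.000000; existence NOT certified by the union bound.


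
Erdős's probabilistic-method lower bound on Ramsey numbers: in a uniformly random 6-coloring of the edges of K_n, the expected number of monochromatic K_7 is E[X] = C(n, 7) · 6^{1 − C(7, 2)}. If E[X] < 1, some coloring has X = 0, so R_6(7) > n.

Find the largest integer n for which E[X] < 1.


We need C(n, 7) · 6^{1 − 21} < 1, i.e. C(n, 7) < 6^{21 − 1} = 3656158440062976.
Check values of n near the boundary:
  n = 565: C(565, 7) = 3513212521235560; 3513212521235560 < 3656158440062976? YES
  n = 566: C(566, 7) = 3557206237959440; 3557206237959440 < 3656158440062976? YES
  n = 567: C(567, 7) = 3601671315933933; 3601671315933933 < 3656158440062976? YES
  n = 568: C(568, 7) = 3646611956239704; 3646611956239704 < 3656158440062976? YES
  n = 569: C(569, 7) = 3692032389858348; 3692032389858348 < 3656158440062976? NO
  n = 570: C(570, 7) = 3737936877831720; 3737936877831720 < 3656158440062976? NO
The largest n with C(n, 7) < 3656158440062976 is n = 568 (where E[X] = 16882462760369/16926659444736 ≈ 0.99739). Hence R_6(7) > 568, i.e. R_6(7) ≥ 569.

Largest n = 568; hence R_6(7) > 568.


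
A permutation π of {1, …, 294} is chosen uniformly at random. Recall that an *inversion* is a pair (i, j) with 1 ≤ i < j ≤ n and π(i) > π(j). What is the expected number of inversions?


Write X = Σ X_I over the C(294, 2) = 43071 pairs i < j, with X_I the indicator of one inversion.
There are 43071 indicators.
For each fixed pair i < j, the values π(i) and π(j) are two distinct elements of {1, …, 294} in uniformly random order; by symmetry P[π(i) > π(j)] = 1/2.
By linearity: E[X] = 43071 · (1/2) = C(294, 2) · (1/2) = 43071/2 = 43071/2 ≈ 21535.50000.

E[X] = 43071/2 = 21535.50000.


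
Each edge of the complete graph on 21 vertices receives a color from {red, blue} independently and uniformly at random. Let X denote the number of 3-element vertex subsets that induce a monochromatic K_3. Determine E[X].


Let X = Σ_S X_S over the C(21, 3) = 1330 subsets S of size 3, where X_S = 1 if the K_3 on S is monochromatic.
For a fixed S, the K_3 on S has C(3, 2) = 3 edges. P[all 3 edges red] = (1/2)^3, and likewise for blue, so P[monochromatic] = 2·(1/2)^3 = 2^{1 − 3} = 1/4.
By linearity of expectation: E[X] = C(21, 3) · 2^{1 − 3} = 1330 · 1/4 = 665/2.
Numerically: E[X] ≈ 332.500.

E[X] = C(21,3)·2^(1−C(3,2)) = 665/2 ≈ 332.500.


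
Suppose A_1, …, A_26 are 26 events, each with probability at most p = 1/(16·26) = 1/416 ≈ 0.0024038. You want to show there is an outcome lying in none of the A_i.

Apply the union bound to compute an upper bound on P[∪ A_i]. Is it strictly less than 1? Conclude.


Union bound: P[∪_{i=1}^{26} A_i] ≤ Σ_i P[A_i] ≤ 26·p = 26·(1/416) = 1/16.
Numerically: 1/16 ≈ 0.0625000.
Is 1/16 < 1? YES.
Since P[∪ A_i] ≤ 1/16 < 1, the complement has P[∩ A_i^c] ≥ 1 − 1/16 = 15/16 > 0, so some outcome avoids every A_i.

26·p = 1/16 ≈ 0.0625000; existence CERTIFIED by the union bound.


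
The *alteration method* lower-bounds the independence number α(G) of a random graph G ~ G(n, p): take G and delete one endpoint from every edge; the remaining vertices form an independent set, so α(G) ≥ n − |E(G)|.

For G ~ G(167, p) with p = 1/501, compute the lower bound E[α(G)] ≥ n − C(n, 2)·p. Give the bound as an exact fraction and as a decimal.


E[|E(G)|] = C(167, 2)·p = 13861 · (1/501) = 83/3.
E[α(G)] ≥ n − E[|E(G)|] = 167 − 83/3 = 418/3.
Numerically: ≈ 139.333.
(This is only a lower bound; the true E[α(G)] may be larger.)

E[α(G)] ≥ 418/3 ≈ 139.333.


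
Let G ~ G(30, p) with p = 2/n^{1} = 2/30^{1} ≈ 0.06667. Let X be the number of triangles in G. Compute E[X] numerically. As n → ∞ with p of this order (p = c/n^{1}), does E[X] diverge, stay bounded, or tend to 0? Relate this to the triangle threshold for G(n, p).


Number of potential triangles: C(30, 3) = 4060.
Each occurs with probability p³ ≈ (0.06667)³ ≈ 2.962963e-04.
By linearity: E[X] = C(30, 3)·p³ ≈ 4060 · 2.962963e-04 ≈ 1.2030.
Here α = 1, so p = 2/n is exactly at the triangle threshold p ~ 1/n. Asymptotically E[X] → c³/6 = 2³/6 = 4/3 ≈ 1.3333, a bounded constant. In this regime the triangle count is asymptotically Poisson(c³/6).

E[X] ≈ 1.2030; in regime p = Θ(1/n^{1}) E[X] stays bounded (at the triangle threshold p ~ 1/n).


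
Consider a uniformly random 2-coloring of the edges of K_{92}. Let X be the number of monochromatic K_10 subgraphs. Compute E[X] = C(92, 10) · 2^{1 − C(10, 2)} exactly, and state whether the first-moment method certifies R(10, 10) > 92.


E[X] = C(92, 10) · 2^{1 − 45} = 7210666060598 · 2^{−44} = 7210666060598/17592186044416.
As a reduced fraction: E[X] = 3605333030299/8796093022208 ≈ 0.4098789.
Is E[X] < 1? YES.
Since E[X] < 1, there exists a 2-coloring of K_{92} with no monochromatic K_10; hence R(10, 10) > 92.

E[X] = 3605333030299/8796093022208 ≈ 0.4098789; E[X] < 1, so R(10, 10) > 92.


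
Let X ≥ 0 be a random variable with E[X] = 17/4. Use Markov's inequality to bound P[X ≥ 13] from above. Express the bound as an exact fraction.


μ = E[X] = 17/4, a = 13.
Markov: P[X ≥ 13] ≤ μ/a = (17/4)/13 = 17/52.
Numerically: ≈ 0.32692.
(Since a = 13 > μ = 4.25000, the bound 17/52 is < 1 and informative.)

P[X ≥ 13] ≤ 17/52 ≈ 0.32692.


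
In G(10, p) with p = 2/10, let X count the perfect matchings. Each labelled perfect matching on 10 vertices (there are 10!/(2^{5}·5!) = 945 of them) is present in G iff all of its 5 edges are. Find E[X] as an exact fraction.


K_10 has 10!/(2^{5}·5!) = 945 labelled perfect matchings.
For each such perfect matching H, let X_H = 1 if all 5 edges of H are present in G. Then P[X_H = 1] = p^{5} = (1/5)^{5} = 1/3125.
By linearity of expectation: E[X] = Σ_H E[X_H] = 945 · p^{5} = 945 · 1/3125 = 189/625.
Numerically: E[X] ≈ 0.3024.

E[X] = 945 · (1/5)^{5} = 189/625 ≈ 0.3024.


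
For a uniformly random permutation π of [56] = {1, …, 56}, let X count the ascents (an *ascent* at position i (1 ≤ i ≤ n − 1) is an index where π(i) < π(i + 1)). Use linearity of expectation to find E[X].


Write X = Σ X_I over i = 1, …, 55, with X_I the indicator of one ascent.
There are 55 indicators.
For each fixed i, the pair (π(i), π(i+1)) is a uniformly random ordered pair of distinct values from {1, …, 56}; by symmetry P[π(i) < π(i+1)] = 1/2.
By linearity: E[X] = 55 · (1/2) = (56 − 1) · (1/2) = 55/2 ≈ 27.5000.

E[X] = 55/2 = 27.5000.


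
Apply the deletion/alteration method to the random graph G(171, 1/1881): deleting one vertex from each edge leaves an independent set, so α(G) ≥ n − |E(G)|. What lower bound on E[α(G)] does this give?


E[|E(G)|] = C(171, 2)·p = 14535 · (1/1881) = 85/11.
E[α(G)] ≥ n − E[|E(G)|] = 171 − 85/11 = 1796/11.
Numerically: ≈ 163.2727.
(This is only a lower bound; the true E[α(G)] may be larger.)

E[α(G)] ≥ 1796/11 ≈ 163.2727.


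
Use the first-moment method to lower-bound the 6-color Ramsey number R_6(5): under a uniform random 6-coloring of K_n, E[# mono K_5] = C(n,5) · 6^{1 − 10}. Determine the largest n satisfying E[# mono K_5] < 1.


We need C(n, 5) · 6^{1 − 10} < 1, i.e. C(n, 5) < 6^{10 − 1} = 10077696.
Check values of n near the boundary:
  n = 61: C(61, 5) = 5949147; 5949147 < 10077696? YES
  n = 62: C(62, 5) = 6471002; 6471002 < 10077696? YES
  n = 63: C(63, 5) = 7028847; 7028847 < 10077696? YES
  n = 64: C(64, 5) = 7624512; 7624512 < 10077696? YES
  n = 65: C(65, 5) = 8259888; 8259888 < 10077696? YES
  n = 66: C(66, 5) = 8936928; 8936928 < 10077696? YES
  n = 67: C(67, 5) = 9657648; 9657648 < 10077696? YES
  n = 68: C(68, 5) = 10424128; 10424128 < 10077696? NO
  n = 69: C(69, 5) = 11238513; 11238513 < 10077696? NO
The largest n with C(n, 5) < 10077696 is n = 67 (where E[X] = 67067/69984 ≈ 0.9583). Hence R_6(5) > 67, i.e. R_6(5) ≥ 68.

Largest n = 67; hence R_6(5) > 67.


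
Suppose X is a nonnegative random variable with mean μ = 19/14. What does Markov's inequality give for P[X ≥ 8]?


μ = E[X] = 19/14, a = 8.
Markov: P[X ≥ 8] ≤ μ/a = (19/14)/8 = 19/112.
Numerically: ≈ 0.16964.
(Since a = 8 > μ = 1.35714, the bound 19/112 is < 1 and informative.)

P[X ≥ 8] ≤ 19/112 ≈ 0.16964.


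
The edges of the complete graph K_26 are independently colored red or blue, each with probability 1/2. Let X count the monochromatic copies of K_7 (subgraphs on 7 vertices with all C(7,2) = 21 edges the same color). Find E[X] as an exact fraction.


Let X = Σ_S X_S over the C(26, 7) = 657800 subsets S of size 7, where X_S = 1 if the K_7 on S is monochromatic.
For a fixed S, the K_7 on S has C(7, 2) = 21 edges. P[all 21 edges red] = (1/2)^21, and likewise for blue, so P[monochromatic] = 2·(1/2)^21 = 2^{1 − 21} = 1/1048576.
By linearity of expectation: E[X] = C(26, 7) · 2^{1 − 21} = 657800 · 1/1048576 = 82225/131072.
Numerically: E[X] ≈ 0.627327.

E[X] = C(26,7)·2^(1−C(7,2)) = 82225/131072 ≈ 0.627327.


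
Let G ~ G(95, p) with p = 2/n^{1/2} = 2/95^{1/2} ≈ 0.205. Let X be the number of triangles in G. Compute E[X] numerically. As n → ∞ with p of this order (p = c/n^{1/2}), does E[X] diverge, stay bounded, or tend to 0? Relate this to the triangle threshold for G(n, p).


Number of potential triangles: C(95, 3) = 138415.
Each occurs with probability p³ ≈ (0.205)³ ≈ 8.63982e-03.
By linearity: E[X] = C(95, 3)·p³ ≈ 138415 · 8.63982e-03 ≈ 1195.880.
Since α = 1/2 < 1, p = c/n^{1/2} ≫ 1/n is above the triangle threshold p ~ 1/n. Asymptotically E[X] ~ (c³/6)·n^{3(1−α)} = (2³/6)·n^{1.5} → ∞; triangles are abundant w.h.p.

E[X] ≈ 1195.880; in regime p = Θ(1/n^{1/2}) E[X] diverges (above the triangle threshold p ~ 1/n).


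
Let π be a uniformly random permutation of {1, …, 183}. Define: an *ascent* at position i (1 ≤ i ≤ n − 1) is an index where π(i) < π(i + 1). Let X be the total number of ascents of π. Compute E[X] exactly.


Write X = Σ X_I over i = 1, …, 182, with X_I the indicator of one ascent.
There are 182 indicators.
For each fixed i, the pair (π(i), π(i+1)) is a uniformly random ordered pair of distinct values from {1, …, 183}; by symmetry P[π(i) < π(i+1)] = 1/2.
By linearity: E[X] = 182 · (1/2) = (183 − 1) · (1/2) = 91 ≈ 91.00000.

E[X] = 91 = 91.00000.


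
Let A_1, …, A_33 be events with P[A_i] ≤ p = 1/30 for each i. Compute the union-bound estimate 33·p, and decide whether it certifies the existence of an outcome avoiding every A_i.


Union bound: P[∪_{i=1}^{33} A_i] ≤ Σ_i P[A_i] ≤ 33·p = 33·(1/30) = 11/10.
Numerically: 11/10 ≈ 1.100.
Is 11/10 < 1? NO.
Since the bound 11/10 is ≥ 1, the union bound is uninformative here; it does NOT by itself certify existence.

33·p = 11/10 ≈ 1.100; existence NOT certified by the union bound.


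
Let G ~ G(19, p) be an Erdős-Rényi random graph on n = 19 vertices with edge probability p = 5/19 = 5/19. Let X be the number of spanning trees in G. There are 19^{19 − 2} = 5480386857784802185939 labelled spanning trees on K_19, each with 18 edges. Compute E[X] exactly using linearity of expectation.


K_19 has 19^{19 − 2} = 5480386857784802185939 labelled spanning trees.
For each such spanning tree H, let X_H = 1 if all 18 edges of H are present in G. Then P[X_H = 1] = p^{18} = (5/19)^{18} = 3814697265625/104127350297911241532841.
Summing the indicators: E[X] = Σ_H E[X_H] = 5480386857784802185939 · p^{18} = 5480386857784802185939 · 3814697265625/104127350297911241532841 = 3814697265625/19.
Numerically: E[X] ≈ 2.00774e+11.

E[X] = 5480386857784802185939 · (5/19)^{18} = 3814697265625/19 ≈ 2.00774e+11.


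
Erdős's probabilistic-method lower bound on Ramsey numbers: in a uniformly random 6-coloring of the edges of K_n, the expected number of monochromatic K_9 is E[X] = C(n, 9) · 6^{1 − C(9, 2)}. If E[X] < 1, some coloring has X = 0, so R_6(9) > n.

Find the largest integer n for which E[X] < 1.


We need C(n, 9) · 6^{1 − 36} < 1, i.e. C(n, 9) < 6^{36 − 1} = 1719070799748422591028658176.
Check values of n near the boundary:
  n = 4407: C(4407, 9) = 1713856532599459170657070050; 1713856532599459170657070050 < 1719070799748422591028658176? YES
  n = 4408: C(4408, 9) = 1717362945146264156457459600; 1717362945146264156457459600 < 1719070799748422591028658176? YES
  n = 4409: C(4409, 9) = 1720875732988608787686577131; 1720875732988608787686577131 < 1719070799748422591028658176? NO
  n = 4410: C(4410, 9) = 1724394906266704102180823710; 1724394906266704102180823710 < 1719070799748422591028658176? NO
The largest n with C(n, 9) < 1719070799748422591028658176 is n = 4408 (where E[X] = 35778394690547169926197075/35813974994758803979763712 ≈ 0.999). Hence R_6(9) > 4408, i.e. R_6(9) ≥ 4409.

Largest n = 4408; hence R_6(9) > 4408.


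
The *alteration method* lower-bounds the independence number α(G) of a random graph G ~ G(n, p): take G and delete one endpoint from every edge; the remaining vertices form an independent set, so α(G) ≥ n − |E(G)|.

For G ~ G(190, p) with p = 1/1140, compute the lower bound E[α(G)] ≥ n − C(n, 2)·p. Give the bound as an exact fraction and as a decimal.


E[|E(G)|] = C(190, 2)·p = 17955 · (1/1140) = 63/4.
E[α(G)] ≥ n − E[|E(G)|] = 190 − 63/4 = 697/4.
Numerically: ≈ 174.250.
(This is only a lower bound; the true E[α(G)] may be larger.)

E[α(G)] ≥ 697/4 ≈ 174.250.


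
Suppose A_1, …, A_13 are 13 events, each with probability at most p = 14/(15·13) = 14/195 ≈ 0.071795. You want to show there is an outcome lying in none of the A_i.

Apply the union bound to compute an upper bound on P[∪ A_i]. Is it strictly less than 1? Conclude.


Union bound: P[∪_{i=1}^{13} A_i] ≤ Σ_i P[A_i] ≤ 13·p = 13·(14/195) = 14/15.
Numerically: 14/15 ≈ 0.933333.
Is 14/15 < 1? YES.
Since P[∪ A_i] ≤ 14/15 < 1, the complement has P[∩ A_i^c] ≥ 1 − 14/15 = 1/15 > 0, so some outcome avoids every A_i.

13·p = 14/15 ≈ 0.933333; existence CERTIFIED by the union bound.


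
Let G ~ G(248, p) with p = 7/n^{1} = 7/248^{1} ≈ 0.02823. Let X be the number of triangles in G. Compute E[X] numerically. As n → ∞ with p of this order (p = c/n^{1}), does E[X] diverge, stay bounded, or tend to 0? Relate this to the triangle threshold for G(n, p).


Number of potential triangles: C(248, 3) = 2511496.
Each occurs with probability p³ ≈ (0.02823)³ ≈ 2.248739e-05.
By linearity: E[X] = C(248, 3)·p³ ≈ 2511496 · 2.248739e-05 ≈ 56.4770.
Here α = 1, so p = 7/n is exactly at the triangle threshold p ~ 1/n. Asymptotically E[X] → c³/6 = 7³/6 = 343/6 ≈ 57.1667, a bounded constant. In this regime the triangle count is asymptotically Poisson(c³/6).

E[X] ≈ 56.4770; in regime p = Θ(1/n^{1}) E[X] stays bounded (at the triangle threshold p ~ 1/n).


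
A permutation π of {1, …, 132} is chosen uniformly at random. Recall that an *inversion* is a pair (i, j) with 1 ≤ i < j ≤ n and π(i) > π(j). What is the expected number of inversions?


Write X = Σ X_I over the C(132, 2) = 8646 pairs i < j, with X_I the indicator of one inversion.
There are 8646 indicators.
For each fixed pair i < j, the values π(i) and π(j) are two distinct elements of {1, …, 132} in uniformly random order; by symmetry P[π(i) > π(j)] = 1/2.
By linearity: E[X] = 8646 · (1/2) = C(132, 2) · (1/2) = 8646/2 = 4323 ≈ 4323.000.

E[X] = 4323 = 4323.000.


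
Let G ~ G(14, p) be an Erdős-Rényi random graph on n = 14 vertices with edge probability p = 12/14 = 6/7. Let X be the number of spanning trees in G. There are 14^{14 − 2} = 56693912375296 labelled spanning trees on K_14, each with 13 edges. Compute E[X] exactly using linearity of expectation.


K_14 has 14^{14 − 2} = 56693912375296 labelled spanning trees.
For each such spanning tree H, let X_H = 1 if all 13 edges of H are present in G. Then P[X_H = 1] = p^{13} = (6/7)^{13} = 13060694016/96889010407.
Summing the indicators: E[X] = Σ_H E[X_H] = 56693912375296 · p^{13} = 56693912375296 · 13060694016/96889010407 = 53496602689536/7.
Numerically: E[X] ≈ 7.64e+12.

E[X] = 56693912375296 · (6/7)^{13} = 53496602689536/7 ≈ 7.64e+12.


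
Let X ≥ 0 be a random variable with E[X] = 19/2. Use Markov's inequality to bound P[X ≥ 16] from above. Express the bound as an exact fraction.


μ = E[X] = 19/2, a = 16.
Markov: P[X ≥ 16] ≤ μ/a = (19/2)/16 = 19/32.
Numerically: ≈ 0.594.
(Since a = 16 > μ = 9.500, the bound 19/32 is < 1 and informative.)

P[X ≥ 16] ≤ 19/32 ≈ 0.594.


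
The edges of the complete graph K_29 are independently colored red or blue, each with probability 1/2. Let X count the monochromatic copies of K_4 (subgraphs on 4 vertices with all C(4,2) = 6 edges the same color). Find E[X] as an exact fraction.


Let X = Σ_S X_S over the C(29, 4) = 23751 subsets S of size 4, where X_S = 1 if the K_4 on S is monochromatic.
For a fixed S, the K_4 on S has C(4, 2) = 6 edges. P[all 6 edges red] = (1/2)^6, and likewise for blue, so P[monochromatic] = 2·(1/2)^6 = 2^{1 − 6} = 1/32.
Summing: E[X] = C(29, 4) · 2^{1 − 6} = 23751 · 1/32 = 23751/32.
Numerically: E[X] ≈ 742.219.

E[X] = C(29,4)·2^(1−C(4,2)) = 23751/32 ≈ 742.219.


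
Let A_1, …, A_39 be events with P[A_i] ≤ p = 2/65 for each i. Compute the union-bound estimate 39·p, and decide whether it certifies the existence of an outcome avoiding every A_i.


Union bound: P[∪_{i=1}^{39} A_i] ≤ Σ_i P[A_i] ≤ 39·p = 39·(2/65) = 6/5.
Numerically: 6/5 ≈ 1.20000.
Is 6/5 < 1? NO.
Since the bound 6/5 is ≥ 1, the union bound is uninformative here; it does NOT by itself certify existence.

39·p = 6/5 ≈ 1.20000; existence NOT certified by the union bound.


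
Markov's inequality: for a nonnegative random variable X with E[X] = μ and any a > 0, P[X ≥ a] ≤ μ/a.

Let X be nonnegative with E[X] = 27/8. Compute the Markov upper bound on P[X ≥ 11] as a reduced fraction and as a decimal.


μ = E[X] = 27/8, a = 11.
Markov: P[X ≥ 11] ≤ μ/a = (27/8)/11 = 27/88.
Numerically: ≈ 0.3068.
(Since a = 11 > μ = 3.3750, the bound 27/88 is < 1 and informative.)

P[X ≥ 11] ≤ 27/88 ≈ 0.3068.


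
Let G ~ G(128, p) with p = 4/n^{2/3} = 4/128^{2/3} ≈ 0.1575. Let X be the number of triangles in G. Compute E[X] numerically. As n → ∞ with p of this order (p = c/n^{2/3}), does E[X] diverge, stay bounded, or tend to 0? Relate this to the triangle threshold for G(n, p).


Number of potential triangles: C(128, 3) = 341376.
Each occurs with probability p³ ≈ (0.1575)³ ≈ 3.906250e-03.
By linearity: E[X] = C(128, 3)·p³ ≈ 341376 · 3.906250e-03 ≈ 1333.5000.
Since α = 2/3 < 1, p = c/n^{2/3} ≫ 1/n is above the triangle threshold p ~ 1/n. Asymptotically E[X] ~ (c³/6)·n^{3(1−α)} = (4³/6)·n^{1} → ∞; triangles are abundant w.h.p.

E[X] ≈ 1333.5000; in regime p = Θ(1/n^{2/3}) E[X] diverges (above the triangle threshold p ~ 1/n).


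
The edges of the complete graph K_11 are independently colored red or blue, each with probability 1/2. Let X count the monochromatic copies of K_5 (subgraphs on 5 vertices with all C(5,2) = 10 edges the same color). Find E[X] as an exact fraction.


Let X = Σ_S X_S over the C(11, 5) = 462 subsets S of size 5, where X_S = 1 if the K_5 on S is monochromatic.
For a fixed S, the K_5 on S has C(5, 2) = 10 edges. P[all 10 edges red] = (1/2)^10, and likewise for blue, so P[monochromatic] = 2·(1/2)^10 = 2^{1 − 10} = 1/512.
Summing: E[X] = C(11, 5) · 2^{1 − 10} = 462 · 1/512 = 231/256.
Numerically: E[X] ≈ 0.90234.

E[X] = C(11,5)·2^(1−C(5,2)) = 231/256 ≈ 0.90234.


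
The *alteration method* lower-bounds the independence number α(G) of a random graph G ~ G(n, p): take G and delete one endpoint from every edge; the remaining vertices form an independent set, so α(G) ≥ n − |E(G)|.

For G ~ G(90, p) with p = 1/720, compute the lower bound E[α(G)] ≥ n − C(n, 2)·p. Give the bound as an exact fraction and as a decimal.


E[|E(G)|] = C(90, 2)·p = 4005 · (1/720) = 89/16.
E[α(G)] ≥ n − E[|E(G)|] = 90 − 89/16 = 1351/16.
Numerically: ≈ 84.438.
(This is only a lower bound; the true E[α(G)] may be larger.)

E[α(G)] ≥ 1351/16 ≈ 84.438.


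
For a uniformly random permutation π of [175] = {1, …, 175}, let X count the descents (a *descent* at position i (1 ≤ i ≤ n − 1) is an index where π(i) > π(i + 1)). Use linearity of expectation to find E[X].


Write X = Σ X_I over i = 1, …, 174, with X_I the indicator of one descent.
There are 174 indicators.
For each fixed i, the pair (π(i), π(i+1)) is a uniformly random ordered pair of distinct values from {1, …, 175}; by symmetry P[π(i) > π(i+1)] = 1/2.
By linearity: E[X] = 174 · (1/2) = (175 − 1) · (1/2) = 87 ≈ 87.0000.

E[X] = 87 = 87.0000.


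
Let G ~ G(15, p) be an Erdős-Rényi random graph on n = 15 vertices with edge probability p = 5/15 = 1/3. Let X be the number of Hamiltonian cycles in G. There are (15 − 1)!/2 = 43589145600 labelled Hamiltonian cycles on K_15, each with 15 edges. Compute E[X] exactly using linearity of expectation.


K_15 has (15 − 1)!/2 = 43589145600 labelled Hamiltonian cycles.
For each such Hamiltonian cycle H, let X_H = 1 if all 15 edges of H are present in G. Then P[X_H = 1] = p^{15} = (1/3)^{15} = 1/14348907.
Summing the indicators: E[X] = Σ_H E[X_H] = 43589145600 · p^{15} = 43589145600 · 1/14348907 = 179379200/59049.
Numerically: E[X] ≈ 3037.8.

E[X] = 43589145600 · (1/3)^{15} = 179379200/59049 ≈ 3037.8.


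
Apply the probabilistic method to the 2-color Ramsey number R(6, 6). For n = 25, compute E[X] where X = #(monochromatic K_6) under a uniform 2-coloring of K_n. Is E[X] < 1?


E[X] = C(25, 6) · 2^{1 − 15} = 177100 · 2^{−14} = 177100/16384.
As a reduced fraction: E[X] = 44275/4096 ≈ 10.809.
Is E[X] < 1? NO.
Since E[X] ≥ 1, the first-moment bound is inconclusive at n = 25; it does NOT by itself certify R(6, 6) > 25.

E[X] = 44275/4096 ≈ 10.809; E[X] ≥ 1; first-moment method inconclusive here.


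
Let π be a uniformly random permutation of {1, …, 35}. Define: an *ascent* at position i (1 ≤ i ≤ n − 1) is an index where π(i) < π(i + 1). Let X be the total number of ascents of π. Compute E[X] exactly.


Write X = Σ X_I over i = 1, …, 34, with X_I the indicator of one ascent.
There are 34 indicators.
For each fixed i, the pair (π(i), π(i+1)) is a uniformly random ordered pair of distinct values from {1, …, 35}; by symmetry P[π(i) < π(i+1)] = 1/2.
By linearity: E[X] = 34 · (1/2) = (35 − 1) · (1/2) = 17 ≈ 17.000.

E[X] = 17 = 17.000.


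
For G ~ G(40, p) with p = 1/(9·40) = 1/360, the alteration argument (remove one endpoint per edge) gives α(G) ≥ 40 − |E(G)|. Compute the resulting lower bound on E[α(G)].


E[|E(G)|] = C(40, 2)·p = 780 · (1/360) = 13/6.
E[α(G)] ≥ n − E[|E(G)|] = 40 − 13/6 = 227/6.
Numerically: ≈ 37.833.
(This is only a lower bound; the true E[α(G)] may be larger.)

E[α(G)] ≥ 227/6 ≈ 37.833.


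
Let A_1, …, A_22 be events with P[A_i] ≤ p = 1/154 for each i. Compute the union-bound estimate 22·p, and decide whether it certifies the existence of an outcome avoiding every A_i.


Union bound: P[∪_{i=1}^{22} A_i] ≤ Σ_i P[A_i] ≤ 22·p = 22·(1/154) = 1/7.
Numerically: 1/7 ≈ 0.1428571.
Is 1/7 < 1? YES.
Since P[∪ A_i] ≤ 1/7 < 1, the complement has P[∩ A_i^c] ≥ 1 − 1/7 = 6/7 > 0, so some outcome avoids every A_i.

22·p = 1/7 ≈ 0.1428571; existence CERTIFIED by the union bound.


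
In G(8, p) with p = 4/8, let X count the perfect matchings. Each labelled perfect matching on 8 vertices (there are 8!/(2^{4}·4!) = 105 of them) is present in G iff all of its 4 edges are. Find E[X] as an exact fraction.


K_8 has 8!/(2^{4}·4!) = 105 labelled perfect matchings.
For each such perfect matching H, let X_H = 1 if all 4 edges of H are present in G. Then P[X_H = 1] = p^{4} = (1/2)^{4} = 1/16.
Summing the indicators: E[X] = Σ_H E[X_H] = 105 · p^{4} = 105 · 1/16 = 105/16.
Numerically: E[X] ≈ 6.5625.

E[X] = 105 · (1/2)^{4} = 105/16 ≈ 6.5625.


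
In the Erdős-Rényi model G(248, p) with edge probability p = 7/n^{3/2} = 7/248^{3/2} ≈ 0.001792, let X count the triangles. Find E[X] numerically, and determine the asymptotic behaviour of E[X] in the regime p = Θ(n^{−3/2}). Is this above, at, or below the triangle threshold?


Number of potential triangles: C(248, 3) = 2511496.
Each occurs with probability p³ ≈ (0.001792)³ ≈ 5.757866e-09.
By linearity: E[X] = C(248, 3)·p³ ≈ 2511496 · 5.757866e-09 ≈ 0.0145.
Since α = 3/2 > 1, p = c/n^{3/2} = o(1/n) is below the triangle threshold p ~ 1/n. Asymptotically E[X] ~ (c³/6)·n^{3(1−α)} = (7³/6)·n^{-1.5} → 0, so by Markov's inequality G has no triangles w.h.p.

E[X] ≈ 0.0145; in regime p = Θ(1/n^{3/2}) E[X] tends to 0 (below the triangle threshold p ~ 1/n).


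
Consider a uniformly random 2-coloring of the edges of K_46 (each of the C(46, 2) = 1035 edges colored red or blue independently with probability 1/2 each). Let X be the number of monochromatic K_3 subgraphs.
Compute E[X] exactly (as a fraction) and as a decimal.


Let X = Σ_S X_S over the C(46, 3) = 15180 subsets S of size 3, where X_S = 1 if the K_3 on S is monochromatic.
For a fixed S, the K_3 on S has C(3, 2) = 3 edges. P[all 3 edges red] = (1/2)^3, and likewise for blue, so P[monochromatic] = 2·(1/2)^3 = 2^{1 − 3} = 1/4.
By linearity of expectation: E[X] = C(46, 3) · 2^{1 − 3} = 15180 · 1/4 = 3795.
Numerically: E[X] ≈ 3795.00000.

E[X] = C(46,3)·2^(1−C(3,2)) = 3795 ≈ 3795.00000.


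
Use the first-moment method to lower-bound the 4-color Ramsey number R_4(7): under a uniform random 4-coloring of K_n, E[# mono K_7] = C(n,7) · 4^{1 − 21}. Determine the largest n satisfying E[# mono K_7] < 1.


We need C(n, 7) · 4^{1 − 21} < 1, i.e. C(n, 7) < 4^{21 − 1} = 1099511627776.
Check values of n near the boundary:
  n = 176: C(176, 7) = 919790691600; 919790691600 < 1099511627776? YES
  n = 177: C(177, 7) = 957664425960; 957664425960 < 1099511627776? YES
  n = 178: C(178, 7) = 996867063280; 996867063280 < 1099511627776? YES
  n = 179: C(179, 7) = 1037437234460; 1037437234460 < 1099511627776? YES
  n = 180: C(180, 7) = 1079414463600; 1079414463600 < 1099511627776? YES
  n = 181: C(181, 7) = 1122839183400; 1122839183400 < 1099511627776? NO
The largest n with C(n, 7) < 1099511627776 is n = 180 (where E[X] = 67463403975/68719476736 ≈ 0.9817217). Hence R_4(7) > 180, i.e. R_4(7) ≥ 181.

Largest n = 180; hence R_4(7) > 180.


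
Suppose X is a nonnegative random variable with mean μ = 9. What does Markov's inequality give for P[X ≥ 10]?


μ = E[X] = 9, a = 10.
Markov: P[X ≥ 10] ≤ μ/a = (9)/10 = 9/10.
Numerically: ≈ 0.9000.
(Since a = 10 > μ = 9.0000, the bound 9/10 is < 1 and informative.)

P[X ≥ 10] ≤ 9/10 ≈ 0.9000.


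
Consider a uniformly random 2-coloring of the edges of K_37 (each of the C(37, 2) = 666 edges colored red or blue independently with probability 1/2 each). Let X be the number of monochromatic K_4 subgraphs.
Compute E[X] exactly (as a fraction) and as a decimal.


Let X = Σ_S X_S over the C(37, 4) = 66045 subsets S of size 4, where X_S = 1 if the K_4 on S is monochromatic.
For a fixed S, the K_4 on S has C(4, 2) = 6 edges. P[all 6 edges red] = (1/2)^6, and likewise for blue, so P[monochromatic] = 2·(1/2)^6 = 2^{1 − 6} = 1/32.
By linearity of expectation: E[X] = C(37, 4) · 2^{1 − 6} = 66045 · 1/32 = 66045/32.
Numerically: E[X] ≈ 2063.90625.

E[X] = C(37,4)·2^(1−C(4,2)) = 66045/32 ≈ 2063.90625.


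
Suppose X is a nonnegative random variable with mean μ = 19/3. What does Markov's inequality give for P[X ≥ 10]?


μ = E[X] = 19/3, a = 10.
Markov: P[X ≥ 10] ≤ μ/a = (19/3)/10 = 19/30.
Numerically: ≈ 0.633333.
(Since a = 10 > μ = 6.333333, the bound 19/30 is < 1 and informative.)

P[X ≥ 10] ≤ 19/30 ≈ 0.633333.


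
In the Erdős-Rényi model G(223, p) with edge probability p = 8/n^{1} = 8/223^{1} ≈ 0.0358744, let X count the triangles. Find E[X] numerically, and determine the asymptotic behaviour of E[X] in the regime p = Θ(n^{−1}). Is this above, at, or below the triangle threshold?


Number of potential triangles: C(223, 3) = 1823471.
Each occurs with probability p³ ≈ (0.0358744)³ ≈ 4.61695213e-05.
By linearity: E[X] = C(223, 3)·p³ ≈ 1823471 · 4.61695213e-05 ≈ 84.188783.
Here α = 1, so p = 8/n is exactly at the triangle threshold p ~ 1/n. Asymptotically E[X] → c³/6 = 8³/6 = 256/3 ≈ 85.333333, a bounded constant. In this regime the triangle count is asymptotically Poisson(c³/6).

E[X] ≈ 84.188783; in regime p = Θ(1/n^{1}) E[X] stays bounded (at the triangle threshold p ~ 1/n).


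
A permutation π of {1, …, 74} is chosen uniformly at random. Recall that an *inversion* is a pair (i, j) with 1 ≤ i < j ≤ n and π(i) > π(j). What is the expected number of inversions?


Write X = Σ X_I over the C(74, 2) = 2701 pairs i < j, with X_I the indicator of one inversion.
There are 2701 indicators.
For each fixed pair i < j, the values π(i) and π(j) are two distinct elements of {1, …, 74} in uniformly random order; by symmetry P[π(i) > π(j)] = 1/2.
By linearity: E[X] = 2701 · (1/2) = C(74, 2) · (1/2) = 2701/2 = 2701/2 ≈ 1350.500.

E[X] = 2701/2 = 1350.500.


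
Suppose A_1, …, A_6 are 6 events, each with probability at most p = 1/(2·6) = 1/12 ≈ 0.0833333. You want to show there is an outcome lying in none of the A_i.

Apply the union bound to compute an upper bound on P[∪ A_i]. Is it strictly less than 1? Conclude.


Union bound: P[∪_{i=1}^{6} A_i] ≤ Σ_i P[A_i] ≤ 6·p = 6·(1/12) = 1/2.
Numerically: 1/2 ≈ 0.5000000.
Is 1/2 < 1? YES.
Since P[∪ A_i] ≤ 1/2 < 1, the complement has P[∩ A_i^c] ≥ 1 − 1/2 = 1/2 > 0, so some outcome avoids every A_i.

6·p = 1/2 ≈ 0.5000000; existence CERTIFIED by the union bound.


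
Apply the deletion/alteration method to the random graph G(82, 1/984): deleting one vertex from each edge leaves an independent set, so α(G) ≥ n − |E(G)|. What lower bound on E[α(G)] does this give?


E[|E(G)|] = C(82, 2)·p = 3321 · (1/984) = 27/8.
E[α(G)] ≥ n − E[|E(G)|] = 82 − 27/8 = 629/8.
Numerically: ≈ 78.625000.
(This is only a lower bound; the true E[α(G)] may be larger.)

E[α(G)] ≥ 629/8 ≈ 78.625000.


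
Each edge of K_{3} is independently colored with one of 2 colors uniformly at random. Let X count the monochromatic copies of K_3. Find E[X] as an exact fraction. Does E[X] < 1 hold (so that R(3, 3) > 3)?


E[X] = C(3, 3) · 2^{1 − 3} = 1 · 2^{−2} = 1/4.
As a reduced fraction: E[X] = 1/4 ≈ 0.2500000.
Is E[X] < 1? YES.
Since E[X] < 1, there exists a 2-coloring of K_{3} with no monochromatic K_3; hence R(3, 3) > 3.

E[X] = 1/4 ≈ 0.2500000; E[X] < 1, so R(3, 3) > 3.


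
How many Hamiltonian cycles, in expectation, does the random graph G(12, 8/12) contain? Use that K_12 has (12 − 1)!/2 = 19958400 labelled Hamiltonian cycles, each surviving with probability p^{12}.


K_12 has (12 − 1)!/2 = 19958400 labelled Hamiltonian cycles.
For each such Hamiltonian cycle H, let X_H = 1 if all 12 edges of H are present in G. Then P[X_H = 1] = p^{12} = (2/3)^{12} = 4096/531441.
By linearity: E[X] = Σ_H E[X_H] = 19958400 · p^{12} = 19958400 · 4096/531441 = 1009254400/6561.
Numerically: E[X] ≈ 1.5383e+05.

E[X] = 19958400 · (2/3)^{12} = 1009254400/6561 ≈ 1.5383e+05.


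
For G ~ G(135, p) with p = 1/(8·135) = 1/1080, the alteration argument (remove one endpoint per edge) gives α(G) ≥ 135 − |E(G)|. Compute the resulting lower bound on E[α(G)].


E[|E(G)|] = C(135, 2)·p = 9045 · (1/1080) = 67/8.
E[α(G)] ≥ n − E[|E(G)|] = 135 − 67/8 = 1013/8.
Numerically: ≈ 126.6250.
(This is only a lower bound; the true E[α(G)] may be larger.)

E[α(G)] ≥ 1013/8 ≈ 126.6250.


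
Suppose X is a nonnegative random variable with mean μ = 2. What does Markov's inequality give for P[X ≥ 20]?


μ = E[X] = 2, a = 20.
Markov: P[X ≥ 20] ≤ μ/a = (2)/20 = 1/10.
Numerically: ≈ 0.100.
(Since a = 20 > μ = 2.000, the bound 1/10 is < 1 and informative.)

P[X ≥ 20] ≤ 1/10 ≈ 0.100.


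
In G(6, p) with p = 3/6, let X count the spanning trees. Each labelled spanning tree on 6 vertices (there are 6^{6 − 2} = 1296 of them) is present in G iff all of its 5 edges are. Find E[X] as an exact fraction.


K_6 has 6^{6 − 2} = 1296 labelled spanning trees.
For each such spanning tree H, let X_H = 1 if all 5 edges of H are present in G. Then P[X_H = 1] = p^{5} = (1/2)^{5} = 1/32.
Summing the indicators: E[X] = Σ_H E[X_H] = 1296 · p^{5} = 1296 · 1/32 = 81/2.
Numerically: E[X] ≈ 40.5.

E[X] = 1296 · (1/2)^{5} = 81/2 ≈ 40.5.


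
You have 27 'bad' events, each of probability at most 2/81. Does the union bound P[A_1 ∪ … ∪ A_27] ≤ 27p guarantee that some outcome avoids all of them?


Union bound: P[∪_{i=1}^{27} A_i] ≤ Σ_i P[A_i] ≤ 27·p = 27·(2/81) = 2/3.
Numerically: 2/3 ≈ 0.667.
Is 2/3 < 1? YES.
Since P[∪ A_i] ≤ 2/3 < 1, the complement has P[∩ A_i^c] ≥ 1 − 2/3 = 1/3 > 0, so some outcome avoids every A_i.

27·p = 2/3 ≈ 0.667; existence CERTIFIED by the union bound.


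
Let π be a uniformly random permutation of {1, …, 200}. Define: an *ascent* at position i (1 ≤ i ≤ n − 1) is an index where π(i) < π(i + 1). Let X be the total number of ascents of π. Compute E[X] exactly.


Write X = Σ X_I over i = 1, …, 199, with X_I the indicator of one ascent.
There are 199 indicators.
For each fixed i, the pair (π(i), π(i+1)) is a uniformly random ordered pair of distinct values from {1, …, 200}; by symmetry P[π(i) < π(i+1)] = 1/2.
By linearity: E[X] = 199 · (1/2) = (200 − 1) · (1/2) = 199/2 ≈ 99.500.

E[X] = 199/2 = 99.500.


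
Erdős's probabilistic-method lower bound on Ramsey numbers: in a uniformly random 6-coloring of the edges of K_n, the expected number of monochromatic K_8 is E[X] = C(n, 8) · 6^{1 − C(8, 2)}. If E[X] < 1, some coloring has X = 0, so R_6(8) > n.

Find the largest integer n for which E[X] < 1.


We need C(n, 8) · 6^{1 − 28} < 1, i.e. C(n, 8) < 6^{28 − 1} = 1023490369077469249536.
Check values of n near the boundary:
  n = 1592: C(1592, 8) = 1005480414540892933435; 1005480414540892933435 < 1023490369077469249536? YES
  n = 1593: C(1593, 8) = 1010555394551193970323; 1010555394551193970323 < 1023490369077469249536? YES
  n = 1594: C(1594, 8) = 1015652773590544255167; 1015652773590544255167 < 1023490369077469249536? YES
  n = 1595: C(1595, 8) = 1020772636343363633895; 1020772636343363633895 < 1023490369077469249536? YES
  n = 1596: C(1596, 8) = 1025915067760710553965; 1025915067760710553965 < 1023490369077469249536? NO
The largest n with C(n, 8) < 1023490369077469249536 is n = 1595 (where E[X] = 113419181815929292655/113721152119718805504 ≈ 0.997345). Hence R_6(8) > 1595, i.e. R_6(8) ≥ 1596.

Largest n = 1595; hence R_6(8) > 1595.


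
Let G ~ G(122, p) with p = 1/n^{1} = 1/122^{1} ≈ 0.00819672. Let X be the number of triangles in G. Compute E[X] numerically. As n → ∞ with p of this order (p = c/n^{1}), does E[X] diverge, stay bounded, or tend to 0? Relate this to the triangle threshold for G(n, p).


Number of potential triangles: C(122, 3) = 295240.
Each occurs with probability p³ ≈ (0.00819672)³ ≈ 5.50706887e-07.
By linearity: E[X] = C(122, 3)·p³ ≈ 295240 · 5.50706887e-07 ≈ 0.162591.
Here α = 1, so p = 1/n is exactly at the triangle threshold p ~ 1/n. Asymptotically E[X] → c³/6 = 1³/6 = 1/6 ≈ 0.166667, a bounded constant. In this regime the triangle count is asymptotically Poisson(c³/6).

E[X] ≈ 0.162591; in regime p = Θ(1/n^{1}) E[X] stays bounded (at the triangle threshold p ~ 1/n).


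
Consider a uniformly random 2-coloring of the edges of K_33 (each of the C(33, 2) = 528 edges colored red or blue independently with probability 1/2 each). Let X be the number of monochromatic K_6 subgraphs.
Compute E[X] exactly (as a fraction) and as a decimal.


Let X = Σ_S X_S over the C(33, 6) = 1107568 subsets S of size 6, where X_S = 1 if the K_6 on S is monochromatic.
For a fixed S, the K_6 on S has C(6, 2) = 15 edges. P[all 15 edges red] = (1/2)^15, and likewise for blue, so P[monochromatic] = 2·(1/2)^15 = 2^{1 − 15} = 1/16384.
By linearity of expectation: E[X] = C(33, 6) · 2^{1 − 15} = 1107568 · 1/16384 = 69223/1024.
Numerically: E[X] ≈ 67.601.

E[X] = C(33,6)·2^(1−C(6,2)) = 69223/1024 ≈ 67.601.
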